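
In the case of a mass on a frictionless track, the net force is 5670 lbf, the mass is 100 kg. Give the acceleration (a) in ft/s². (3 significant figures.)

827 ft/s²

Rearranging F = m·a for a: a = F/m.
F = 5670 lbf = 25221 N; m = 100 kg.
a = 252.2 m/s²
252.2 m/s² × (1 ft/s² / 0.3048 m/s²) = 827.5 ft/s²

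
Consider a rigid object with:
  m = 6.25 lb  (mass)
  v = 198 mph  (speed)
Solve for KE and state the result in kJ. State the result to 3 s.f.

KE is given directly by: KE = ½mv².
m = 6.25 lb = 2.835 kg; v = 198 mph = 88.51 m/s.
KE = 11106 J  (the unit combination reduces to kg·m²/s² = J)
11106 J × (1 kJ / 1000 J) = 11.11 kJ

11.1 kJ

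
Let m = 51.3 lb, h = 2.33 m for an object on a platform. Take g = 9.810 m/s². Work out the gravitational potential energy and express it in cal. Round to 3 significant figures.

127 cal

PE is given directly by: PE = mgh.
m = 51.3 lb = 23.27 kg; h = 2.33 m; g = 9.810 m/s².
PE = 531.9 J  (the unit combination reduces to kg·m²/s² = J)
531.9 J × (1 cal / 4.184 J) = 127.1 cal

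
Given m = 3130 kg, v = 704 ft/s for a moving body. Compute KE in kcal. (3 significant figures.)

17200 kcal

KE is given directly by: KE = ½mv².
m = 3130 kg; v = 704 ft/s = 214.6 m/s.
KE = 7.206×10^7 J
7.206×10^7 J × (1 kcal / 4184 J) = 17223 kcal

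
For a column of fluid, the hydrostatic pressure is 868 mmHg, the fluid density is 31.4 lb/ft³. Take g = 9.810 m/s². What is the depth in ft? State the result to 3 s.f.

76.9 ft

Rearranging: h = P/(ρ·g).
P = 868 mmHg = 1.157×10^5 Pa; ρ = 31.4 lb/ft³ = 503.0 kg/m³; g = 9.810 m/s².
h = 23.45 m
23.45 m × (1 ft / 0.3048 m) = 76.95 ft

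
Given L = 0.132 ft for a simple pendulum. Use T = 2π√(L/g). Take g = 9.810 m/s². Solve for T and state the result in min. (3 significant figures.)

Directly: T = 2π√(L/g).
L = 0.132 ft = 0.04023 m; g = 9.810 m/s².
T = 0.4024 s
0.4024 s × (1 min / 60.00 s) = 0.006706 min

0.00671 min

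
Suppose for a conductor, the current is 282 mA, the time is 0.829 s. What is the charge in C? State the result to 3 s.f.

0.234 C

q is given directly by: q = It.
I = 282 mA = 0.2820 A; t = 0.829 s.
q = 0.2338 C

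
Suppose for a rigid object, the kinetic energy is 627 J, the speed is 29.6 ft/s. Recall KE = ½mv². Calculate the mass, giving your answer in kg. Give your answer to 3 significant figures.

Rearranging KE = ½mv² for m: m = 2·KE/v².
KE = 627 J; v = 29.6 ft/s = 9.022 m/s.
m = 15.41 kg

15.4 kg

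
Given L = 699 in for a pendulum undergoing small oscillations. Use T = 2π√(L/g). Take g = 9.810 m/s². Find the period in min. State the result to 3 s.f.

0.141 min

T is given directly by: T = 2π√(L/g).
L = 699 in = 17.75 m; g = 9.810 m/s².
T = 8.453 s
8.453 s × (1 min / 60.00 s) = 0.1409 min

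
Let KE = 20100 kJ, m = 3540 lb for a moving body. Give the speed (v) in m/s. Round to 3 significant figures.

158 m/s

Rearranging: v = √(2·KE/m).
KE = 20100 kJ = 2.010×10^7 J; m = 3540 lb = 1606 kg.
v = 158.2 m/s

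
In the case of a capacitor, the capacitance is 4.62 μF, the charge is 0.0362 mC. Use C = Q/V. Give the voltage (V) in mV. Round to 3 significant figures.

Rearranging C = Q/V for V: V = Q/C.
C = 4.62 μF = 4.620×10^-6 F; Q = 0.0362 mC = 3.620×10^-5 C.
V = 7.835 V
7.835 V × (1 mV / 0.001000 V) = 7835 mV

7840 mV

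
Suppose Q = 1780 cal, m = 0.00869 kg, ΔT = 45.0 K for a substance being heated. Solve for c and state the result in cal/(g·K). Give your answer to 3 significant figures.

Solving Q = m·c·ΔT for c: c = Q/(m·ΔT).
Q = 1780 cal = 7448 J; m = 0.00869 kg; ΔT = 45.0 K.
c = 19045 J/(kg·K)
19045 J/(kg·K) × (1 cal/(g·K) / 4184 J/(kg·K)) = 4.552 cal/(g·K)

4.55 cal/(g·K)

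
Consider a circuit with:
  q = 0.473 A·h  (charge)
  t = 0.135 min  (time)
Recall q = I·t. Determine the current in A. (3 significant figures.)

Rearranging q = I·t for I: I = q/t.
q = 0.473 A·h = 1703 C; t = 0.135 min = 8.100 s.
I = 210.2 A

210 A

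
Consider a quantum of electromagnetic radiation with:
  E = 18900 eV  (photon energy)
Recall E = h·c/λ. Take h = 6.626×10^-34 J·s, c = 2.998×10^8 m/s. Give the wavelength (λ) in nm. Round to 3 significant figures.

Rearranging E = h·c/λ for λ: λ = hc/E.
E = 18900 eV = 3.028×10^-15 J; h = 6.626×10^-34 J·s; c = 2.998×10^8 m/s.
λ = 6.560×10^-11 m
6.560×10^-11 m × (1 nm / 1.000×10^-9 m) = 0.06560 nm

0.0656 nm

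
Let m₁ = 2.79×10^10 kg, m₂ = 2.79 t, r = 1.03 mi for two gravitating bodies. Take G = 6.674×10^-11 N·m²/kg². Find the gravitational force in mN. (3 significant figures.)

1.89 mN

From Newton's law of gravitation: F = Gm₁m₂/r².
m₁ = 2.79×10^10 kg; m₂ = 2.79 t = 2790 kg; r = 1.03 mi = 1658 m; G = 6.674×10^-11 N·m²/kg².
F = 0.001891 N
0.001891 N × (1 mN / 0.001000 N) = 1.891 mN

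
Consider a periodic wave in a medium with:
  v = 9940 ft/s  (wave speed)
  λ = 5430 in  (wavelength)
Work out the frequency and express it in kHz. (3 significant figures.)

Rearranging: f = v/λ.
v = 9940 ft/s = 3030 m/s; λ = 5430 in = 137.9 m.
f = 21.97 Hz
21.97 Hz × (1 kHz / 1000 Hz) = 0.02197 kHz

0.0220 kHz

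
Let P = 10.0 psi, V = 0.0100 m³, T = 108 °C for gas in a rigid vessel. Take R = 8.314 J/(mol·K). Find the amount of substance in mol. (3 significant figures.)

0.218 mol

From the ideal-gas law: n = PV/(RT).
P = 10.0 psi = 68948 Pa; V = 0.0100 m³; T = 108 °C = 381.1 K; R = 8.314 J/(mol·K).
n = 0.2176 mol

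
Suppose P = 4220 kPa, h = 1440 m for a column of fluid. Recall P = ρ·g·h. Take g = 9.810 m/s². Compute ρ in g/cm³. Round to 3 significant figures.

0.299 g/cm³

Solving P = ρ·g·h for ρ: ρ = P/(g·h).
P = 4220 kPa = 4.220×10^6 Pa; h = 1440 m; g = 9.810 m/s².
ρ = 298.7 kg/m³
298.7 kg/m³ × (1 g/cm³ / 1000 kg/m³) = 0.2987 g/cm³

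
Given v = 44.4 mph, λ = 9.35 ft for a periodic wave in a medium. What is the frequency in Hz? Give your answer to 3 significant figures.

Solving v = f·λ for f: f = v/λ.
v = 44.4 mph = 19.85 m/s; λ = 9.35 ft = 2.850 m.
f = 6.965 Hz

6.96 Hz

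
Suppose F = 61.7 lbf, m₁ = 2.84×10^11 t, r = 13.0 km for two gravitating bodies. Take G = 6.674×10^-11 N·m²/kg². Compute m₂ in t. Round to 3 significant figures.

2450 t

Rearranging F = G·m₁·m₂/r² for m₂: m₂ = F·r²/(G·m₁).
F = 61.7 lbf = 274.5 N; m₁ = 2.84×10^11 t = 2.840×10^14 kg; r = 13.0 km = 13000 m; G = 6.674×10^-11 N·m²/kg².
m₂ = 2.447×10^6 kg
2.447×10^6 kg × (1 t / 1000 kg) = 2447 t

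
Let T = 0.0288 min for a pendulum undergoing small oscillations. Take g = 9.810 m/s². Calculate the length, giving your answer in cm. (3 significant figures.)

Rearranging: L = g·(T/2π)².
T = 0.0288 min = 1.728 s; g = 9.810 m/s².
L = 0.7420 m
0.7420 m × (1 cm / 0.01000 m) = 74.20 cm

74.2 cm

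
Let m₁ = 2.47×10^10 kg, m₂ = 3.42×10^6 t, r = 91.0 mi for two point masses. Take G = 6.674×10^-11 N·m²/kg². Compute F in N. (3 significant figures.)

F is given directly by: F = Gm₁m₂/r².
m₁ = 2.47×10^10 kg; m₂ = 3.42×10^6 t = 3.420×10^9 kg; r = 91.0 mi = 1.465×10^5 m; G = 6.674×10^-11 N·m²/kg².
F = 0.2629 N

0.263 N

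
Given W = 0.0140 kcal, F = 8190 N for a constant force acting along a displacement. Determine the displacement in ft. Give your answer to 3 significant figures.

Rearranging: d = W/F.
W = 0.0140 kcal = 58.58 J; F = 8190 N.
d = 0.007152 m
0.007152 m × (1 ft / 0.3048 m) = 0.02347 ft

0.0235 ft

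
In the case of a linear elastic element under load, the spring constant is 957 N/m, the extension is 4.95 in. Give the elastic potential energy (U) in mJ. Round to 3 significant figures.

7560 mJ

U is given directly by: U = ½kx².
k = 957 N/m; x = 4.95 in = 0.1257 m.
U = 7.564 J
7.564 J × (1 mJ / 0.001000 J) = 7564 mJ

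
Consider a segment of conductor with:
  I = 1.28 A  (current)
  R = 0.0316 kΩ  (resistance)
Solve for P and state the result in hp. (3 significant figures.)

Directly: P = I²R.
I = 1.28 A; R = 0.0316 kΩ = 31.60 Ω.
P = 51.77 W
51.77 W × (1 hp / 745.7 W) = 0.06943 hp

0.0694 hp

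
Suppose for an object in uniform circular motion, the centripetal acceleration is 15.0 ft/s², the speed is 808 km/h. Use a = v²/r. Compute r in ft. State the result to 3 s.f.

36100 ft

Solving a = v²/r for r: r = v²/a.
a = 15.0 ft/s² = 4.572 m/s²; v = 808 km/h = 224.4 m/s.
r = 11018 m
11018 m × (1 ft / 0.3048 m) = 36149 ft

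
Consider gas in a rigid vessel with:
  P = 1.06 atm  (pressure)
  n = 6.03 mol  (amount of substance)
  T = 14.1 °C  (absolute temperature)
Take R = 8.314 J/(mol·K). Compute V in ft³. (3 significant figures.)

4.74 ft³

From the ideal-gas law: V = nRT/P.
P = 1.06 atm = 1.074×10^5 Pa; n = 6.03 mol; T = 14.1 °C = 287.2 K; R = 8.314 J/(mol·K).
V = 0.1341 m³
0.1341 m³ × (1 ft³ / 0.02832 m³) = 4.735 ft³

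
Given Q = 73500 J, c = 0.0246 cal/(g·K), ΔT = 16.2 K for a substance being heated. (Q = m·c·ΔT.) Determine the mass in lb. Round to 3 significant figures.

97.2 lb

Rearranging Q = m·c·ΔT for m: m = Q/(c·ΔT).
Q = 73500 J; c = 0.0246 cal/(g·K) = 102.9 J/(kg·K); ΔT = 16.2 K.
m = 44.08 kg
44.08 kg × (1 lb / 0.4536 kg) = 97.18 lb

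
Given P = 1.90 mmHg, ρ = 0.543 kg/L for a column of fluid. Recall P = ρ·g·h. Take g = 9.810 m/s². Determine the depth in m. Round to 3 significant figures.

Solving P = ρ·g·h for h: h = P/(ρ·g).
P = 1.90 mmHg = 253.3 Pa; ρ = 0.543 kg/L = 543.0 kg/m³; g = 9.810 m/s².
h = 0.04755 m

0.0476 m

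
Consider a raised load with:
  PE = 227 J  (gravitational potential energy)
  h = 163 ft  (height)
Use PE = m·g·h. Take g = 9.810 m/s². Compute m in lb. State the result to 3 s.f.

Rearranging PE = m·g·h for m: m = PE/(g·h).
PE = 227 J; h = 163 ft = 49.68 m; g = 9.810 m/s².
m = 0.4658 kg
0.4658 kg × (1 lb / 0.4536 kg) = 1.027 lb

1.03 lb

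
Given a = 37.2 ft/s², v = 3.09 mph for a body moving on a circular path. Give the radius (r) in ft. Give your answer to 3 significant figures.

Rearranging a = v²/r for r: r = v²/a.
a = 37.2 ft/s² = 11.34 m/s²; v = 3.09 mph = 1.381 m/s.
r = 0.1683 m
0.1683 m × (1 ft / 0.3048 m) = 0.5521 ft

0.552 ft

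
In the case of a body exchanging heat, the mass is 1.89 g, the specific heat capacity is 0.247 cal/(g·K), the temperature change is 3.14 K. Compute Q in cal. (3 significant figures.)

Q is given directly by: Q = mcΔT.
m = 1.89 g = 0.001890 kg; c = 0.247 cal/(g·K) = 1033 J/(kg·K); ΔT = 3.14 K.
Q = 6.133 J  (the unit combination reduces to kg·m²/s² = J)
6.133 J × (1 cal / 4.184 J) = 1.466 cal

1.47 cal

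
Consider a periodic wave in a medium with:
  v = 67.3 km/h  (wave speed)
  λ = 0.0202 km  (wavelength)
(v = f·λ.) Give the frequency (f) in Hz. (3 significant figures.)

0.925 Hz

Solving v = f·λ for f: f = v/λ.
v = 67.3 km/h = 18.69 m/s; λ = 0.0202 km = 20.20 m.
f = 0.9255 Hz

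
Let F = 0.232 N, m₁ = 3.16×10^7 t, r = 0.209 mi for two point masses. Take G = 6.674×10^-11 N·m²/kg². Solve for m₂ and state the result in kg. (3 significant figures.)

From Newton's law of gravitation: m₂ = F·r²/(G·m₁).
F = 0.232 N; m₁ = 3.16×10^7 t = 3.160×10^10 kg; r = 0.209 mi = 336.4 m; G = 6.674×10^-11 N·m²/kg².
m₂ = 12445 kg

12400 kg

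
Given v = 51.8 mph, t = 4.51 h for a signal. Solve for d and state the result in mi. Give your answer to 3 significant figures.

Rearranging: d = v·t.
v = 51.8 mph = 23.16 m/s; t = 4.51 h = 16236 s.
d = 3.760×10^5 m
3.760×10^5 m × (1 mi / 1609 m) = 233.6 mi

234 mi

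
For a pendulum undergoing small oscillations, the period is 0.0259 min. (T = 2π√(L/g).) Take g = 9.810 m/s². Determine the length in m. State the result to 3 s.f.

0.600 m

Rearranging: L = g·(T/2π)².
T = 0.0259 min = 1.554 s; g = 9.810 m/s².
L = 0.6001 m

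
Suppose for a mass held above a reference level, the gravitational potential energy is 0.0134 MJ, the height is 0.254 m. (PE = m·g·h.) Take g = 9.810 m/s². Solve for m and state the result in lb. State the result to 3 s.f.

11900 lb

Rearranging PE = m·g·h for m: m = PE/(g·h).
PE = 0.0134 MJ = 13400 J; h = 0.254 m; g = 9.810 m/s².
m = 5378 kg
5378 kg × (1 lb / 0.4536 kg) = 11856 lb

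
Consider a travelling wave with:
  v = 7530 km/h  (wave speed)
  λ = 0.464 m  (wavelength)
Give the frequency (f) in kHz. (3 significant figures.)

Rearranging: f = v/λ.
v = 7530 km/h = 2092 m/s; λ = 0.464 m.
f = 4508 Hz
4508 Hz × (1 kHz / 1000 Hz) = 4.508 kHz

4.51 kHz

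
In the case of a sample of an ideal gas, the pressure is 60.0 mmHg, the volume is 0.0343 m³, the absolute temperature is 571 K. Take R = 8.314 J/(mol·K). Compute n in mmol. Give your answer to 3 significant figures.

From the ideal-gas law: n = PV/(RT).
P = 60.0 mmHg = 7999 Pa; V = 0.0343 m³; T = 571 K; R = 8.314 J/(mol·K).
n = 0.05780 mol
0.05780 mol × (1 mmol / 0.001000 mol) = 57.80 mmol

57.8 mmol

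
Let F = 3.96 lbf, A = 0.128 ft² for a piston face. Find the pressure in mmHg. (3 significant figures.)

Directly: P = F/A.
F = 3.96 lbf = 17.61 N; A = 0.128 ft² = 0.01189 m².
P = 1481 Pa
1481 Pa × (1 mmHg / 133.3 Pa) = 11.11 mmHg

11.1 mmHg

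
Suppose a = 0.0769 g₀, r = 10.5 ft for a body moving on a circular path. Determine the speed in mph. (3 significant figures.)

3.48 mph

Rearranging a = v²/r for v: v = √(a·r).
a = 0.0769 g₀ = 0.7541 m/s²; r = 10.5 ft = 3.200 m.
v = 1.554 m/s
1.554 m/s × (1 mph / 0.4470 m/s) = 3.475 mph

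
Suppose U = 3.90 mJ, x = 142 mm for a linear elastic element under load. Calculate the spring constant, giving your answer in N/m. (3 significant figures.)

0.387 N/m

Rearranging: k = 2U/x².
U = 3.90 mJ = 0.003900 J; x = 142 mm = 0.1420 m.
k = 0.3868 N/m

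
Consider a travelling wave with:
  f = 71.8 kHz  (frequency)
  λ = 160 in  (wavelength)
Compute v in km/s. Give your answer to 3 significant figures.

292 km/s

Directly: v = fλ.
f = 71.8 kHz = 71800 Hz; λ = 160 in = 4.064 m.
v = 2.918×10^5 m/s
2.918×10^5 m/s × (1 km/s / 1000 m/s) = 291.8 km/s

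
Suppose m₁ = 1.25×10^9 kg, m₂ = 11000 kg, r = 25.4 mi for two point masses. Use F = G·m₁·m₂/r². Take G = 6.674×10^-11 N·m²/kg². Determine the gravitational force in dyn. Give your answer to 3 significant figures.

Directly: F = Gm₁m₂/r².
m₁ = 1.25×10^9 kg; m₂ = 11000 kg; r = 25.4 mi = 40877 m; G = 6.674×10^-11 N·m²/kg².
F = 5.492×10^-7 N
5.492×10^-7 N × (1 dyn / 1.000×10^-5 N) = 0.05492 dyn

0.0549 dyn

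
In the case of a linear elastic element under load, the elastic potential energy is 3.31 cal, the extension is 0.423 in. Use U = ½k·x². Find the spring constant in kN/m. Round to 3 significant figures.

240 kN/m

Solving U = ½k·x² for k: k = 2U/x².
U = 3.31 cal = 13.85 J; x = 0.423 in = 0.01074 m.
k = 2.399×10^5 N/m
2.399×10^5 N/m × (1 kN/m / 1000 N/m) = 239.9 kN/m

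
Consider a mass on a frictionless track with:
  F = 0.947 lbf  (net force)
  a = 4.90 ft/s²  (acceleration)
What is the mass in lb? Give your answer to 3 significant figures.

Rearranging F = m·a for m: m = F/a.
F = 0.947 lbf = 4.212 N; a = 4.90 ft/s² = 1.494 m/s².
m = 2.820 kg
2.820 kg × (1 lb / 0.4536 kg) = 6.218 lb

6.22 lb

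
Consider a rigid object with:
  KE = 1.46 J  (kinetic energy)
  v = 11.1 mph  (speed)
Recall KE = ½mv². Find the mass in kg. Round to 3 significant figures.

0.119 kg

Solving KE = ½mv² for m: m = 2·KE/v².
KE = 1.46 J; v = 11.1 mph = 4.962 m/s.
m = 0.1186 kg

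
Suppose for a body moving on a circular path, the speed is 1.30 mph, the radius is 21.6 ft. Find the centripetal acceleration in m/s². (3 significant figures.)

Directly: a = v²/r.
v = 1.30 mph = 0.5812 m/s; r = 21.6 ft = 6.584 m.
a = 0.05130 m/s²

0.0513 m/s²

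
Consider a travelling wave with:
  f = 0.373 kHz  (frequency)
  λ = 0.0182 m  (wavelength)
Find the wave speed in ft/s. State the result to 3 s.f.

22.3 ft/s

Directly: v = fλ.
f = 0.373 kHz = 373.0 Hz; λ = 0.0182 m.
v = 6.789 m/s
6.789 m/s × (1 ft/s / 0.3048 m/s) = 22.27 ft/s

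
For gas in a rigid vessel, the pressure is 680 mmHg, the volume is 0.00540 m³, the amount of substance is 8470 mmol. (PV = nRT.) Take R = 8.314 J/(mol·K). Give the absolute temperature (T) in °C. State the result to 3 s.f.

-266 °C

From the ideal-gas law: T = PV/(nR).
P = 680 mmHg = 90659 Pa; V = 0.00540 m³; n = 8470 mmol = 8.470 mol; R = 8.314 J/(mol·K).
T = 6.952 K
6.952 K − 273.15 = -266.2 °C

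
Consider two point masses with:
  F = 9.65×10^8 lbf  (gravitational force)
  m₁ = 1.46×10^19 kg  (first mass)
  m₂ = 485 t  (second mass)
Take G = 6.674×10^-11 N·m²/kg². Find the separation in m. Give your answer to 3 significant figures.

From Newton's law of gravitation: r = √(G·m₁m₂/F).
F = 9.65×10^8 lbf = 4.293×10^9 N; m₁ = 1.46×10^19 kg; m₂ = 485 t = 4.850×10^5 kg; G = 6.674×10^-11 N·m²/kg².
r = 331.8 m

332 m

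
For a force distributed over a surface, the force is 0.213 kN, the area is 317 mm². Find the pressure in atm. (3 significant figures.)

Directly: P = F/A.
F = 0.213 kN = 213.0 N; A = 317 mm² = 3.170×10^-4 m².
P = 6.719×10^5 Pa
6.719×10^5 Pa × (1 atm / 1.013×10^5 Pa) = 6.631 atm

6.63 atm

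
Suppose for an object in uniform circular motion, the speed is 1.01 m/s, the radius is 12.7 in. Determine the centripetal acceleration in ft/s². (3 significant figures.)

10.4 ft/s²

Directly: a = v²/r.
v = 1.01 m/s; r = 12.7 in = 0.3226 m.
a = 3.162 m/s²
3.162 m/s² × (1 ft/s² / 0.3048 m/s²) = 10.38 ft/s²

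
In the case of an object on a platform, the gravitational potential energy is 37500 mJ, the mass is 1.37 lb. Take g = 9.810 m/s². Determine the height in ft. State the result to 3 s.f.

20.2 ft

Rearranging PE = m·g·h for h: h = PE/(m·g).
PE = 37500 mJ = 37.50 J; m = 1.37 lb = 0.6214 kg; g = 9.810 m/s².
h = 6.151 m
6.151 m × (1 ft / 0.3048 m) = 20.18 ft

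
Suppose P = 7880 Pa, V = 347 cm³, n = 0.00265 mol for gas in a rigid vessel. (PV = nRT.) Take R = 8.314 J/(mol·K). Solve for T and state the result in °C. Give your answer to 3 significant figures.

-149 °C

From the ideal-gas law: T = PV/(nR).
P = 7880 Pa; V = 347 cm³ = 3.470×10^-4 m³; n = 0.00265 mol; R = 8.314 J/(mol·K).
T = 124.1 K
124.1 K − 273.15 = -149.0 °C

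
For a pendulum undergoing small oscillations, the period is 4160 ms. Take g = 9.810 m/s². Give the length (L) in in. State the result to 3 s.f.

169 in

Solving T = 2π√(L/g) for L: L = g·(T/2π)².
T = 4160 ms = 4.160 s; g = 9.810 m/s².
L = 4.300 m
4.300 m × (1 in / 0.02540 m) = 169.3 in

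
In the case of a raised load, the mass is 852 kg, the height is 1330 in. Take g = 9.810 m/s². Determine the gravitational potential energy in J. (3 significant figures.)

Directly: PE = mgh.
m = 852 kg; h = 1330 in = 33.78 m; g = 9.810 m/s².
PE = 2.824×10^5 J

2.82×10^5 J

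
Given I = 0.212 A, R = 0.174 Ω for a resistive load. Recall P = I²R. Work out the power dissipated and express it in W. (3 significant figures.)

Directly: P = I²R.
I = 0.212 A; R = 0.174 Ω.
P = 0.007820 W  (the unit combination reduces to kg·m²/s³ = W)

0.00782 W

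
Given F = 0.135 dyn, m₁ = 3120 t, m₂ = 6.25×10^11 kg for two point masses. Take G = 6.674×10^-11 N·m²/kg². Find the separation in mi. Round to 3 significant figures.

From Newton's law of gravitation: r = √(G·m₁m₂/F).
F = 0.135 dyn = 1.350×10^-6 N; m₁ = 3120 t = 3.120×10^6 kg; m₂ = 6.25×10^11 kg; G = 6.674×10^-11 N·m²/kg².
r = 9.818×10^6 m
9.818×10^6 m × (1 mi / 1609 m) = 6101 mi

6100 mi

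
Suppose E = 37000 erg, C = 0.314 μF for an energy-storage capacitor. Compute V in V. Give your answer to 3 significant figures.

154 V

Rearranging: V = √(2E/C).
E = 37000 erg = 0.003700 J; C = 0.314 μF = 3.140×10^-7 F.
V = 153.5 V  (the unit combination reduces to kg·m²/(A·s³) = V)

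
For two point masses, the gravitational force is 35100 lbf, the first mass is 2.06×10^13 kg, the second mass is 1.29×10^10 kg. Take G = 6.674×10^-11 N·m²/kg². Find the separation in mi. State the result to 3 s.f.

6.62 mi

From Newton's law of gravitation: r = √(G·m₁m₂/F).
F = 35100 lbf = 1.561×10^5 N; m₁ = 2.06×10^13 kg; m₂ = 1.29×10^10 kg; G = 6.674×10^-11 N·m²/kg².
r = 10658 m
10658 m × (1 mi / 1609 m) = 6.623 mi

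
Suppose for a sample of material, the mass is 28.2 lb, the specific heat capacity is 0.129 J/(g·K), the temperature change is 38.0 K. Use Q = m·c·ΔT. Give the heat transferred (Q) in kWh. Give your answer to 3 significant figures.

0.0174 kWh

Directly: Q = mcΔT.
m = 28.2 lb = 12.79 kg; c = 0.129 J/(g·K) = 129.0 J/(kg·K); ΔT = 38.0 K.
Q = 62703 J
62703 J × (1 kWh / 3.600×10^6 J) = 0.01742 kWh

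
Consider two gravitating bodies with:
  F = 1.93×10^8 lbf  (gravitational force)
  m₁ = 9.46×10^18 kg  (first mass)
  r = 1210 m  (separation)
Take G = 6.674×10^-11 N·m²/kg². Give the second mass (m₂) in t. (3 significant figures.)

From Newton's law of gravitation: m₂ = F·r²/(G·m₁).
F = 1.93×10^8 lbf = 8.585×10^8 N; m₁ = 9.46×10^18 kg; r = 1210 m; G = 6.674×10^-11 N·m²/kg².
m₂ = 1.991×10^6 kg
1.991×10^6 kg × (1 t / 1000 kg) = 1991 t

1990 t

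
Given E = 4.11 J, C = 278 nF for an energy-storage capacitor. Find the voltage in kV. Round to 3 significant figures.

5.44 kV

Solving E = ½C·V² for V: V = √(2E/C).
E = 4.11 J; C = 278 nF = 2.780×10^-7 F.
V = 5438 V
5438 V × (1 kV / 1000 V) = 5.438 kV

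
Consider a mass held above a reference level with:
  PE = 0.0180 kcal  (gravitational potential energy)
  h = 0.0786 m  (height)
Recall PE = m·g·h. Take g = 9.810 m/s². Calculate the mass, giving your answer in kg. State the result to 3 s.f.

97.7 kg

Rearranging: m = PE/(g·h).
PE = 0.0180 kcal = 75.31 J; h = 0.0786 m; g = 9.810 m/s².
m = 97.67 kg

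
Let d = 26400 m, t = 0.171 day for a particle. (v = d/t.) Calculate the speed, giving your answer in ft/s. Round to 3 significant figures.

Directly: v = d/t.
d = 26400 m; t = 0.171 day = 14774 s.
v = 1.787 m/s
1.787 m/s × (1 ft/s / 0.3048 m/s) = 5.862 ft/s

5.86 ft/s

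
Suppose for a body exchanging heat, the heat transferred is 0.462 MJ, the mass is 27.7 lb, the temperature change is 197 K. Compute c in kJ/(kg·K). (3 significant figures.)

0.187 kJ/(kg·K)

Rearranging: c = Q/(m·ΔT).
Q = 0.462 MJ = 4.620×10^5 J; m = 27.7 lb = 12.56 kg; ΔT = 197 K.
c = 186.7 J/(kg·K)
186.7 J/(kg·K) × (1 kJ/(kg·K) / 1000 J/(kg·K)) = 0.1867 kJ/(kg·K)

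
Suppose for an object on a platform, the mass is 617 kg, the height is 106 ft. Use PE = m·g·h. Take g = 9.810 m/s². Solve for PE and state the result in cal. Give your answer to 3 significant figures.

Directly: PE = mgh.
m = 617 kg; h = 106 ft = 32.31 m; g = 9.810 m/s².
PE = 1.956×10^5 J
1.956×10^5 J × (1 cal / 4.184 J) = 46739 cal

46700 cal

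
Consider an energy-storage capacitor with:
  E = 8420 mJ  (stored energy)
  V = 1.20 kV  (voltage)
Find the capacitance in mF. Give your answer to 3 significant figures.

0.0117 mF

Solving E = ½C·V² for C: C = 2E/V².
E = 8420 mJ = 8.420 J; V = 1.20 kV = 1200 V.
C = 1.169×10^-5 F
1.169×10^-5 F × (1 mF / 0.001000 F) = 0.01169 mF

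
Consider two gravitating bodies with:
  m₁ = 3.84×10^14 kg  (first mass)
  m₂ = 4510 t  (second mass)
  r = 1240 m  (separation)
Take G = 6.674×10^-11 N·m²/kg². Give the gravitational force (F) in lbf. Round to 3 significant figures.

16900 lbf

From Newton's law of gravitation: F = Gm₁m₂/r².
m₁ = 3.84×10^14 kg; m₂ = 4510 t = 4.510×10^6 kg; r = 1240 m; G = 6.674×10^-11 N·m²/kg².
F = 75171 N
75171 N × (1 lbf / 4.448 N) = 16899 lbf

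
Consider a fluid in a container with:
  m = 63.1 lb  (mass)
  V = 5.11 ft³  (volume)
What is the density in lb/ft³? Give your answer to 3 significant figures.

ρ is given directly by: ρ = m/V.
m = 63.1 lb = 28.62 kg; V = 5.11 ft³ = 0.1447 m³.
ρ = 197.8 kg/m³
197.8 kg/m³ × (1 lb/ft³ / 16.02 kg/m³) = 12.35 lb/ft³

12.3 lb/ft³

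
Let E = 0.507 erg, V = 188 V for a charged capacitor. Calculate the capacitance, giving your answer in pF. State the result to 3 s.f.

Solving E = ½C·V² for C: C = 2E/V².
E = 0.507 erg = 5.070×10^-8 J; V = 188 V.
C = 2.869×10^-12 F
2.869×10^-12 F × (1 pF / 1.000×10^-12 F) = 2.869 pF

2.87 pF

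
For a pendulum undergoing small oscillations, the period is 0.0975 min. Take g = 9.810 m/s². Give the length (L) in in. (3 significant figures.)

335 in

Rearranging T = 2π√(L/g) for L: L = g·(T/2π)².
T = 0.0975 min = 5.850 s; g = 9.810 m/s².
L = 8.504 m
8.504 m × (1 in / 0.02540 m) = 334.8 in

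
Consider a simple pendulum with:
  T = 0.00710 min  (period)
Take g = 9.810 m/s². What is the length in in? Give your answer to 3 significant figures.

Solving T = 2π√(L/g) for L: L = g·(T/2π)².
T = 0.00710 min = 0.4260 s; g = 9.810 m/s².
L = 0.04510 m
0.04510 m × (1 in / 0.02540 m) = 1.775 in

1.78 in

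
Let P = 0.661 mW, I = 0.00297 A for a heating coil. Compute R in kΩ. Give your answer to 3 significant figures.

0.0749 kΩ

Solving P = I²R for R: R = P/I².
P = 0.661 mW = 6.610×10^-4 W; I = 0.00297 A.
R = 74.94 Ω
74.94 Ω × (1 kΩ / 1000 Ω) = 0.07494 kΩ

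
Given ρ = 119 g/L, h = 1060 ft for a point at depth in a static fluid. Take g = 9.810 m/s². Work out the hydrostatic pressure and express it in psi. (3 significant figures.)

Directly: P = ρgh.
ρ = 119 g/L = 119.0 kg/m³; h = 1060 ft = 323.1 m; g = 9.810 m/s².
P = 3.772×10^5 Pa
3.772×10^5 Pa × (1 psi / 6895 Pa) = 54.70 psi

54.7 psi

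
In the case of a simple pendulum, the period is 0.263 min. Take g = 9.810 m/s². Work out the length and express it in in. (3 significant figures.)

2440 in

Rearranging: L = g·(T/2π)².
T = 0.263 min = 15.78 s; g = 9.810 m/s².
L = 61.88 m
61.88 m × (1 in / 0.02540 m) = 2436 in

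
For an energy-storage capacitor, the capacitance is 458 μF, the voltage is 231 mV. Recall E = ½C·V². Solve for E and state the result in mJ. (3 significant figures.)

Directly: E = ½CV².
C = 458 μF = 4.580×10^-4 F; V = 231 mV = 0.2310 V.
E = 1.222×10^-5 J
1.222×10^-5 J × (1 mJ / 0.001000 J) = 0.01222 mJ

0.0122 mJ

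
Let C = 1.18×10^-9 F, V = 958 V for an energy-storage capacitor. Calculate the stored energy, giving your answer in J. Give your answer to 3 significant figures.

Directly: E = ½CV².
C = 1.18×10^-9 F; V = 958 V.
E = 5.415×10^-4 J  (the unit combination reduces to kg·m²/s² = J)

5.41×10^-4 J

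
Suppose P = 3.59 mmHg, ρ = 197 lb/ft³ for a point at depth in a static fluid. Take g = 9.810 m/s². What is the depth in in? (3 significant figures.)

Rearranging: h = P/(ρ·g).
P = 3.59 mmHg = 478.6 Pa; ρ = 197 lb/ft³ = 3156 kg/m³; g = 9.810 m/s².
h = 0.01546 m
0.01546 m × (1 in / 0.02540 m) = 0.6087 in

0.609 in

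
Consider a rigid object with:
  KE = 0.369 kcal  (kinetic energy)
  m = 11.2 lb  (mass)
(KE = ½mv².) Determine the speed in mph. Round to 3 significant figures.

Rearranging KE = ½mv² for v: v = √(2·KE/m).
KE = 0.369 kcal = 1544 J; m = 11.2 lb = 5.080 kg.
v = 24.65 m/s
24.65 m/s × (1 mph / 0.4470 m/s) = 55.15 mph

55.1 mph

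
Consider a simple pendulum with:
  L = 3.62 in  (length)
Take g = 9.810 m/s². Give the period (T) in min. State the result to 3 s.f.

T is given directly by: T = 2π√(L/g).
L = 3.62 in = 0.09195 m; g = 9.810 m/s².
T = 0.6083 s
0.6083 s × (1 min / 60.00 s) = 0.01014 min

0.0101 min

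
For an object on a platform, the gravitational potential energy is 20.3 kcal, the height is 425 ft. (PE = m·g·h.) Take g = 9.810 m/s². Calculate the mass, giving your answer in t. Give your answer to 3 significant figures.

Rearranging: m = PE/(g·h).
PE = 20.3 kcal = 84935 J; h = 425 ft = 129.5 m; g = 9.810 m/s².
m = 66.84 kg
66.84 kg × (1 t / 1000 kg) = 0.06684 t

0.0668 t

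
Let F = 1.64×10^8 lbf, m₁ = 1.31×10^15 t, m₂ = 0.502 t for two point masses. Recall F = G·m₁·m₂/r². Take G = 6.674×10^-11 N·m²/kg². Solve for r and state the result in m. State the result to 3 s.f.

7.76 m

Solving F = G·m₁·m₂/r² for r: r = √(G·m₁m₂/F).
F = 1.64×10^8 lbf = 7.295×10^8 N; m₁ = 1.31×10^15 t = 1.310×10^18 kg; m₂ = 0.502 t = 502.0 kg; G = 6.674×10^-11 N·m²/kg².
r = 7.756 m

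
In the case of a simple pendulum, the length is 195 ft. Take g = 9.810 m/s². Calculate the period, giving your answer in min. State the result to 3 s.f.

T is given directly by: T = 2π√(L/g).
L = 195 ft = 59.44 m; g = 9.810 m/s².
T = 15.47 s
15.47 s × (1 min / 60.00 s) = 0.2578 min

0.258 min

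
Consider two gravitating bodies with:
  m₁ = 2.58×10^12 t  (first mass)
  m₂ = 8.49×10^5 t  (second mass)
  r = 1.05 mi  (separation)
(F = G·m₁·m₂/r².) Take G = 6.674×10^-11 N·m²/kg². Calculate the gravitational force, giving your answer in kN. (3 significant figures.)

F is given directly by: F = Gm₁m₂/r².
m₁ = 2.58×10^12 t = 2.580×10^15 kg; m₂ = 8.49×10^5 t = 8.490×10^8 kg; r = 1.05 mi = 1690 m; G = 6.674×10^-11 N·m²/kg².
F = 5.120×10^7 N  (the unit combination reduces to kg·m/s² = N)
5.120×10^7 N × (1 kN / 1000 N) = 51196 kN

51200 kN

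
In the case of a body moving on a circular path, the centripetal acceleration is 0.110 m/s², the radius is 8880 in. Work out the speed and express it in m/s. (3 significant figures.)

4.98 m/s

Rearranging a = v²/r for v: v = √(a·r).
a = 0.110 m/s²; r = 8880 in = 225.6 m.
v = 4.981 m/s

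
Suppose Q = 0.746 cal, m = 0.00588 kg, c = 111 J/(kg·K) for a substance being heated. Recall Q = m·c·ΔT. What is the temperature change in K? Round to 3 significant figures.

4.78 K

Solving Q = m·c·ΔT for ΔT: ΔT = Q/(m·c).
Q = 0.746 cal = 3.121 J; m = 0.00588 kg; c = 111 J/(kg·K).
ΔT = 4.782 K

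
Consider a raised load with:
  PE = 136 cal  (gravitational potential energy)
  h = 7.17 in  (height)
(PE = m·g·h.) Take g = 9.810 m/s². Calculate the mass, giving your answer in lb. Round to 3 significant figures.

702 lb

Rearranging: m = PE/(g·h).
PE = 136 cal = 569.0 J; h = 7.17 in = 0.1821 m; g = 9.810 m/s².
m = 318.5 kg
318.5 kg × (1 lb / 0.4536 kg) = 702.2 lb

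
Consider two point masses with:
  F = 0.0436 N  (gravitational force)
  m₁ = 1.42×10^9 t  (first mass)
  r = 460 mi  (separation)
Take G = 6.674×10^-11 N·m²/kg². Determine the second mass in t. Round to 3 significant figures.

2.52×10^5 t

From Newton's law of gravitation: m₂ = F·r²/(G·m₁).
F = 0.0436 N; m₁ = 1.42×10^9 t = 1.420×10^12 kg; r = 460 mi = 7.403×10^5 m; G = 6.674×10^-11 N·m²/kg².
m₂ = 2.521×10^8 kg
2.521×10^8 kg × (1 t / 1000 kg) = 2.521×10^5 t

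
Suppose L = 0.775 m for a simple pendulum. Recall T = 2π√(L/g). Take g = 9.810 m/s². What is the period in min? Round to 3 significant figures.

Directly: T = 2π√(L/g).
L = 0.775 m; g = 9.810 m/s².
T = 1.766 s
1.766 s × (1 min / 60.00 s) = 0.02943 min

0.0294 min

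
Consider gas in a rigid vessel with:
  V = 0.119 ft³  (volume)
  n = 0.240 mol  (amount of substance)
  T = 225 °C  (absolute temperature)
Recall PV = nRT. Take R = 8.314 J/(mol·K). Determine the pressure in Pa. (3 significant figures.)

P is given directly by: P = nRT/V.
V = 0.119 ft³ = 0.003370 m³; n = 0.240 mol; T = 225 °C = 498.1 K; R = 8.314 J/(mol·K).
P = 2.950×10^5 Pa  (the unit combination reduces to kg/(m·s²) = Pa)

2.95×10^5 Pa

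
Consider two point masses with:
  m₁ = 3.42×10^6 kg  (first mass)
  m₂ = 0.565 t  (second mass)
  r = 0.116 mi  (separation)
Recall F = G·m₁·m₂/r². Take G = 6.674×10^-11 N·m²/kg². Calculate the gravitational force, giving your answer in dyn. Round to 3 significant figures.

From Newton's law of gravitation: F = Gm₁m₂/r².
m₁ = 3.42×10^6 kg; m₂ = 0.565 t = 565.0 kg; r = 0.116 mi = 186.7 m; G = 6.674×10^-11 N·m²/kg².
F = 3.700×10^-6 N  (the unit combination reduces to kg·m/s² = N)
3.700×10^-6 N × (1 dyn / 1.000×10^-5 N) = 0.3700 dyn

0.370 dyn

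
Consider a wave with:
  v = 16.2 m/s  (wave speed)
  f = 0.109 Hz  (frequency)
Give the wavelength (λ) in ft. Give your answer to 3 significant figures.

Rearranging: λ = v/f.
v = 16.2 m/s; f = 0.109 Hz.
λ = 148.6 m
148.6 m × (1 ft / 0.3048 m) = 487.6 ft

488 ft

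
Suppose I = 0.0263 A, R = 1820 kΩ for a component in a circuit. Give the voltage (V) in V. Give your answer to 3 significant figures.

Directly: V = IR.
I = 0.0263 A; R = 1820 kΩ = 1.820×10^6 Ω.
V = 47866 V

47900 V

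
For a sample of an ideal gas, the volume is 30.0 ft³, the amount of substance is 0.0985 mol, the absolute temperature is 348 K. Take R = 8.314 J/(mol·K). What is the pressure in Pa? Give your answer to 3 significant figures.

From the ideal-gas law: P = nRT/V.
V = 30.0 ft³ = 0.8495 m³; n = 0.0985 mol; T = 348 K; R = 8.314 J/(mol·K).
P = 335.5 Pa

335 Pa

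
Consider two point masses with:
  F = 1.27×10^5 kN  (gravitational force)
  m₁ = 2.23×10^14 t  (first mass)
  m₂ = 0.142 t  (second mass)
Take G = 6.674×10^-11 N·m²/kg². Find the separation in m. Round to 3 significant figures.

4.08 m

From Newton's law of gravitation: r = √(G·m₁m₂/F).
F = 1.27×10^5 kN = 1.270×10^8 N; m₁ = 2.23×10^14 t = 2.230×10^17 kg; m₂ = 0.142 t = 142.0 kg; G = 6.674×10^-11 N·m²/kg².
r = 4.079 m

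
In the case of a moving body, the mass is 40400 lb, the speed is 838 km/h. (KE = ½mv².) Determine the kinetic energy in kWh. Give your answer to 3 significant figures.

138 kWh

KE is given directly by: KE = ½mv².
m = 40400 lb = 18325 kg; v = 838 km/h = 232.8 m/s.
KE = 4.965×10^8 J
4.965×10^8 J × (1 kWh / 3.600×10^6 J) = 137.9 kWh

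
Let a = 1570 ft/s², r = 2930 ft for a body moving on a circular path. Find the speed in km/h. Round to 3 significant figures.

2350 km/h

Solving a = v²/r for v: v = √(a·r).
a = 1570 ft/s² = 478.5 m/s²; r = 2930 ft = 893.1 m.
v = 653.7 m/s
653.7 m/s × (1 km/h / 0.2778 m/s) = 2353 km/h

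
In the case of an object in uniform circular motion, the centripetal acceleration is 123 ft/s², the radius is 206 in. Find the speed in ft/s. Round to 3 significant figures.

Solving a = v²/r for v: v = √(a·r).
a = 123 ft/s² = 37.49 m/s²; r = 206 in = 5.232 m.
v = 14.01 m/s
14.01 m/s × (1 ft/s / 0.3048 m/s) = 45.95 ft/s

46.0 ft/s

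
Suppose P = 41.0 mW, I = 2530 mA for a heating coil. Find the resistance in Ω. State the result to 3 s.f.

Solving P = I²R for R: R = P/I².
P = 41.0 mW = 0.04100 W; I = 2530 mA = 2.530 A.
R = 0.006405 Ω

0.00641 Ω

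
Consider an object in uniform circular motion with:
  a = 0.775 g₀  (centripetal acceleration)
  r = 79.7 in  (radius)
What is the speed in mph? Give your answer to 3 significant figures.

Rearranging: v = √(a·r).
a = 0.775 g₀ = 7.600 m/s²; r = 79.7 in = 2.024 m.
v = 3.922 m/s
3.922 m/s × (1 mph / 0.4470 m/s) = 8.774 mph

8.77 mph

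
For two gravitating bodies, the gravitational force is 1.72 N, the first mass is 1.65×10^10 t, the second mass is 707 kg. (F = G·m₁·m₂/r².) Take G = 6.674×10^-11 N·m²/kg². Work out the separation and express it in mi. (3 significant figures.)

From Newton's law of gravitation: r = √(G·m₁m₂/F).
F = 1.72 N; m₁ = 1.65×10^10 t = 1.650×10^13 kg; m₂ = 707 kg; G = 6.674×10^-11 N·m²/kg².
r = 672.8 m
672.8 m × (1 mi / 1609 m) = 0.4181 mi

0.418 mi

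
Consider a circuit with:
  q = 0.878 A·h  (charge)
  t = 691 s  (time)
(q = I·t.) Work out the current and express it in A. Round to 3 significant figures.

4.57 A

Solving q = I·t for I: I = q/t.
q = 0.878 A·h = 3161 C; t = 691 s.
I = 4.574 A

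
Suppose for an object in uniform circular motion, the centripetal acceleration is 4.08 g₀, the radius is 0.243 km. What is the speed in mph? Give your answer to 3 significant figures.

221 mph

Rearranging: v = √(a·r).
a = 4.08 g₀ = 40.01 m/s²; r = 0.243 km = 243.0 m.
v = 98.60 m/s
98.60 m/s × (1 mph / 0.4470 m/s) = 220.6 mph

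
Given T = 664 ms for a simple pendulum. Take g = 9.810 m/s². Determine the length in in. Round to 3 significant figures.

4.31 in

Rearranging: L = g·(T/2π)².
T = 664 ms = 0.6640 s; g = 9.810 m/s².
L = 0.1096 m
0.1096 m × (1 in / 0.02540 m) = 4.313 in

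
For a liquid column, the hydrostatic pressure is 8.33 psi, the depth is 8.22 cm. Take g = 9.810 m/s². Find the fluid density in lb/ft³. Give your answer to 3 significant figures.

4450 lb/ft³

Rearranging P = ρ·g·h for ρ: ρ = P/(g·h).
P = 8.33 psi = 57433 Pa; h = 8.22 cm = 0.08220 m; g = 9.810 m/s².
ρ = 71223 kg/m³
71223 kg/m³ × (1 lb/ft³ / 16.02 kg/m³) = 4446 lb/ft³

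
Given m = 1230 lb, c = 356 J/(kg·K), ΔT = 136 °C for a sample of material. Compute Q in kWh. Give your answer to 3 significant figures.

7.50 kWh

Q is given directly by: Q = mcΔT.
m = 1230 lb = 557.9 kg; c = 356 J/(kg·K); ΔT = 136 °C = 136.0 K.
Q = 2.701×10^7 J
2.701×10^7 J × (1 kWh / 3.600×10^6 J) = 7.503 kWh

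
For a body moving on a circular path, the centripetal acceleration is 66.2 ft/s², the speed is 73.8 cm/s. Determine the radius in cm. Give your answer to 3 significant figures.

Rearranging a = v²/r for r: r = v²/a.
a = 66.2 ft/s² = 20.18 m/s²; v = 73.8 cm/s = 0.7380 m/s.
r = 0.02699 m
0.02699 m × (1 cm / 0.01000 m) = 2.699 cm

2.70 cm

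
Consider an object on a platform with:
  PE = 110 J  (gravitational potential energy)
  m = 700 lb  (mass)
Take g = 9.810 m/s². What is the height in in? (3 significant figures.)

1.39 in

Rearranging PE = m·g·h for h: h = PE/(m·g).
PE = 110 J; m = 700 lb = 317.5 kg; g = 9.810 m/s².
h = 0.03532 m
0.03532 m × (1 in / 0.02540 m) = 1.390 in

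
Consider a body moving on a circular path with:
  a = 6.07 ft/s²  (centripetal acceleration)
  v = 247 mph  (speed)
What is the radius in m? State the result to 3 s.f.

Rearranging: r = v²/a.
a = 6.07 ft/s² = 1.850 m/s²; v = 247 mph = 110.4 m/s.
r = 6590 m

6590 m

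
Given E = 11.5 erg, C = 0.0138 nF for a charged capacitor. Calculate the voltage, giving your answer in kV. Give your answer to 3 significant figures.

0.408 kV

Solving E = ½C·V² for V: V = √(2E/C).
E = 11.5 erg = 1.150×10^-6 J; C = 0.0138 nF = 1.380×10^-11 F.
V = 408.2 V
408.2 V × (1 kV / 1000 V) = 0.4082 kV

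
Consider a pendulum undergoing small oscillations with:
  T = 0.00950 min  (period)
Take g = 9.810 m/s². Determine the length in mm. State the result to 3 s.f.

Rearranging: L = g·(T/2π)².
T = 0.00950 min = 0.5700 s; g = 9.810 m/s².
L = 0.08073 m
0.08073 m × (1 mm / 0.001000 m) = 80.73 mm

80.7 mm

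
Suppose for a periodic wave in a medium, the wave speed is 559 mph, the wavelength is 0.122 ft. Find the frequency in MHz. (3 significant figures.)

Rearranging: f = v/λ.
v = 559 mph = 249.9 m/s; λ = 0.122 ft = 0.03719 m.
f = 6720 Hz
6720 Hz × (1 MHz / 1.000×10^6 Hz) = 0.006720 MHz

0.00672 MHz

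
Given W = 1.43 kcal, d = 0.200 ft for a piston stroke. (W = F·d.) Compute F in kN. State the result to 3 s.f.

Rearranging: F = W/d.
W = 1.43 kcal = 5983 J; d = 0.200 ft = 0.06096 m.
F = 98148 N
98148 N × (1 kN / 1000 N) = 98.15 kN

98.1 kN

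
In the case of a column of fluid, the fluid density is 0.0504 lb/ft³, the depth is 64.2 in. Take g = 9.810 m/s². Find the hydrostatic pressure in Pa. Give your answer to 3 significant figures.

Directly: P = ρgh.
ρ = 0.0504 lb/ft³ = 0.8073 kg/m³; h = 64.2 in = 1.631 m; g = 9.810 m/s².
P = 12.91 Pa  (the unit combination reduces to kg/(m·s²) = Pa)

12.9 Pa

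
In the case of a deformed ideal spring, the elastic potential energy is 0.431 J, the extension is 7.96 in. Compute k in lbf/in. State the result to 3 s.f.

Rearranging: k = 2U/x².
U = 0.431 J; x = 7.96 in = 0.2022 m.
k = 21.09 N/m
21.09 N/m × (1 lbf/in / 175.1 N/m) = 0.1204 lbf/in

0.120 lbf/in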